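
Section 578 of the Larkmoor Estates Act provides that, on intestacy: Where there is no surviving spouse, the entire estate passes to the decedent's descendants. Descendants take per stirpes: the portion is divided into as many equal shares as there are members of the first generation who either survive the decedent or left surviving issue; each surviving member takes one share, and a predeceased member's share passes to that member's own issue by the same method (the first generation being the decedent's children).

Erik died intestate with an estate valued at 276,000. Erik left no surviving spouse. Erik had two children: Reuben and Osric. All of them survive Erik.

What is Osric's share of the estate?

The entire 276,000 passes to the descendants.
That amount (276,000) is divided into 2 shares of 138,000: Reuben and Osric each take 138,000.

Osric receives 138,000.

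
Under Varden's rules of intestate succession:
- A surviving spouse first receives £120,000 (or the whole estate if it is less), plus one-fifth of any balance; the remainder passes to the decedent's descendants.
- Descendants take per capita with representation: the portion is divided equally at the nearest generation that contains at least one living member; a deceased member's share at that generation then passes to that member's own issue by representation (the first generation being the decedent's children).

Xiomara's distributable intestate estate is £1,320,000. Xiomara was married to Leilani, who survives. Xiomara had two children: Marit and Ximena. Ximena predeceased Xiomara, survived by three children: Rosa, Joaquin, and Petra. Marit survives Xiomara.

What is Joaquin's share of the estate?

Leilani first takes £120,000, leaving a balance of £1,200,000. Leilani then takes one-fifth of the balance (£240,000), for a total of £360,000. The remaining £960,000 passes to the descendants.
The descendants' portion (£960,000) is divided into 2 shares of £480,000: Marit takes £480,000; Ximena's £480,000 share passes to Ximena's issue.
Ximena's share (£480,000) is divided into 3 shares of £160,000: Rosa, Joaquin, and Petra each take £160,000.

Joaquin receives £160,000.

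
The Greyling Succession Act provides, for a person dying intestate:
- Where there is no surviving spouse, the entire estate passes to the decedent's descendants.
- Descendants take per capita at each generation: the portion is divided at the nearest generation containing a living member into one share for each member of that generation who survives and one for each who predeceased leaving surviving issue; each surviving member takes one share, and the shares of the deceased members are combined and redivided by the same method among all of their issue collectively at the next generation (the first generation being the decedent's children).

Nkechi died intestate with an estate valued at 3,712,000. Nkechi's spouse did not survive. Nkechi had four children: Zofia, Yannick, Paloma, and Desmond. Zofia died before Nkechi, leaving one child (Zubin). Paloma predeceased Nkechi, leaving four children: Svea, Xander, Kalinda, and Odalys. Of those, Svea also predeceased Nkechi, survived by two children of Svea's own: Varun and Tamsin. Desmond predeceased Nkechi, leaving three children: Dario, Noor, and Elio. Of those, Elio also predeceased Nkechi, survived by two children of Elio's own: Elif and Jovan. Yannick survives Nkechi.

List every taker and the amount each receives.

The entire 3,712,000 passes to the descendants.
That amount (3,712,000) is divided at the children's generation into 4 shares of 928,000. Yannick takes 928,000. The 3 shares of the deceased (Zofia, Paloma, and Desmond) are combined into a pool of 2,784,000.
That pool (2,784,000) is divided at the grandchildren's generation into 8 shares of 348,000. Zubin, Xander, Kalinda, Odalys, Dario, and Noor each take 348,000. The 2 shares of the deceased (Svea and Elio) are combined into a pool of 696,000.
That pool (696,000) is divided at the great-grandchildren's generation equally among Varun, Tamsin, Elif, and Jovan: 174,000 each.

Zubin: 348,000; Yannick: 928,000; Varun: 174,000; Tamsin: 174,000; Xander: 348,000; Kalinda: 348,000; Odalys: 348,000; Dario: 348,000; Noor: 348,000; Elif: 174,000; Jovan: 174,000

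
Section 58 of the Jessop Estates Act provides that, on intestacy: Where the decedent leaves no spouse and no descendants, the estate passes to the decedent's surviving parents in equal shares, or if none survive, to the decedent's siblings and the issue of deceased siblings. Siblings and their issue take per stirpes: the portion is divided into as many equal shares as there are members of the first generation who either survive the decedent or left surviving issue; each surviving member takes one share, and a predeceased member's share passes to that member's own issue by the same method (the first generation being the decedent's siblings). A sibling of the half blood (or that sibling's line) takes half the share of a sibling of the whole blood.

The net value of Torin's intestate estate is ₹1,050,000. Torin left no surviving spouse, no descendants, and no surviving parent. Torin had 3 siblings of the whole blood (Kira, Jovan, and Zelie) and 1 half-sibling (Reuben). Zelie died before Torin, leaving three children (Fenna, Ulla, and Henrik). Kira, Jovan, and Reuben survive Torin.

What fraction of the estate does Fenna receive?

Fenna receives 2/21 of the estate.

The entire ₹1,050,000 passes to the siblings and their issue.
Counting each half-blood sibling's line as half a unit, there are 7/2 units in ₹1,050,000, so one unit is ₹300,000. Whole-blood lines (Kira, Jovan, and Zelie) take ₹300,000 each; half-blood lines (Reuben) take ₹150,000 each.
Zelie's share (₹300,000) is divided into 3 shares of ₹100,000: Fenna, Ulla, and Henrik each take ₹100,000.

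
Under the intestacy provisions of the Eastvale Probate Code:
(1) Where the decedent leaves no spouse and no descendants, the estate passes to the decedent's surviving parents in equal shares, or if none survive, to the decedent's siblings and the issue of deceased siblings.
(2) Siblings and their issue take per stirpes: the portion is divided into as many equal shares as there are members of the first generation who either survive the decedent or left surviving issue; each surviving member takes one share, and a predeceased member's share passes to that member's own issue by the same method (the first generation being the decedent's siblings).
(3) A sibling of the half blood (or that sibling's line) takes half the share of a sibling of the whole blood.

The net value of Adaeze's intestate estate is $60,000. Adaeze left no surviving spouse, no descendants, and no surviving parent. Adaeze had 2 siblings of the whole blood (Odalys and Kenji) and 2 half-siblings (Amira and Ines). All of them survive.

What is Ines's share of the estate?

The entire $60,000 passes to the siblings and their issue.
Counting each half-blood sibling's line as half a unit, there are 3 units in $60,000, so one unit is $20,000. Whole-blood lines (Odalys and Kenji) take $20,000 each; half-blood lines (Amira and Ines) take $10,000 each.

Ines receives $10,000.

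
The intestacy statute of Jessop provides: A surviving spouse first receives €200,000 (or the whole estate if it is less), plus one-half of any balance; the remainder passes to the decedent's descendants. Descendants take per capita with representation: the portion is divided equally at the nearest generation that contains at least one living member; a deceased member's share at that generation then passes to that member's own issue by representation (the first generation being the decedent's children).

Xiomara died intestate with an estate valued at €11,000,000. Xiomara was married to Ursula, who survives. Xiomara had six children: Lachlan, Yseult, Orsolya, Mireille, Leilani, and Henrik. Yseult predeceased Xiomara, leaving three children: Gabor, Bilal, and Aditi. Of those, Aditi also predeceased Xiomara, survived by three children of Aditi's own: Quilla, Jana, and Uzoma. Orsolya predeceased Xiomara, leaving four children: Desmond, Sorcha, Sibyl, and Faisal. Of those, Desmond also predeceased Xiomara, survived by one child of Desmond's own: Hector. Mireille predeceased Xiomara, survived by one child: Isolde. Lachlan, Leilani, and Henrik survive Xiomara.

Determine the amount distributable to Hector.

Ursula first takes €200,000, leaving a balance of €10,800,000. Ursula then takes one-half of the balance (€5,400,000), for a total of €5,600,000. The remaining €5,400,000 passes to the descendants.
The descendants' portion (€5,400,000) is divided into 6 shares of €900,000: Lachlan, Leilani, and Henrik each take €900,000; Yseult's €900,000 share passes to Yseult's issue; Orsolya's €900,000 share passes to Orsolya's issue; Mireille's €900,000 share passes to Mireille's issue.
Yseult's share (€900,000) is divided into 3 shares of €300,000: Gabor and Bilal each take €300,000; Aditi's €300,000 share passes to Aditi's issue.
Aditi's share (€300,000) is divided into 3 shares of €100,000: Quilla, Jana, and Uzoma each take €100,000.
Orsolya's share (€900,000) is divided into 4 shares of €225,000: Sorcha, Sibyl, and Faisal each take €225,000; Desmond's €225,000 share passes to Desmond's issue.
Desmond's share (€225,000) passes entirely to Hector.
Mireille's share (€900,000) passes entirely to Isolde.

Hector receives €225,000.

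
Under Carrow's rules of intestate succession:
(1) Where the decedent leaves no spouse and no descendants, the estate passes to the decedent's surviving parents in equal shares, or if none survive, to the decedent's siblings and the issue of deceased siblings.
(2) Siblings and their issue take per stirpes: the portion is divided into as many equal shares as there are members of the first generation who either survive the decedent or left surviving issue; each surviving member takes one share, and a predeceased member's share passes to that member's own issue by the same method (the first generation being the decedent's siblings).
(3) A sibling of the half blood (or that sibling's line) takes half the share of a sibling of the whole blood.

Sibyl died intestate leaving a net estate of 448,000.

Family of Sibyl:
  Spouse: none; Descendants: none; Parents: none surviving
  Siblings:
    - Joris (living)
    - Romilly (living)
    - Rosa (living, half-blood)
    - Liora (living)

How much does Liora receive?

Liora receives 128,000.

The entire 448,000 passes to the siblings and their issue.
Counting each half-blood sibling's line as half a unit, there are 7/2 units in 448,000, so one unit is 128,000. Whole-blood lines (Joris, Romilly, and Liora) take 128,000 each; half-blood lines (Rosa) take 64,000 each.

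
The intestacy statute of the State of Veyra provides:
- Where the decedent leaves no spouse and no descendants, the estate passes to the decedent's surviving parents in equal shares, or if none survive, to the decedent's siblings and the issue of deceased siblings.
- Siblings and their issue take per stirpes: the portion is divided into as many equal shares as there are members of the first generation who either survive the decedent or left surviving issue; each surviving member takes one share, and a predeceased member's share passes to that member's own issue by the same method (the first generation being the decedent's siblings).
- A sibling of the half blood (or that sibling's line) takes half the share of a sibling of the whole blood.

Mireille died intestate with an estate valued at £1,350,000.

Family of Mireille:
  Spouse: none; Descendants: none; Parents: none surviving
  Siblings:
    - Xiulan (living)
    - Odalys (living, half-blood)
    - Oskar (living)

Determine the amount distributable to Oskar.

Oskar receives £540,000.

The entire £1,350,000 passes to the siblings and their issue.
Counting each half-blood sibling's line as half a unit, there are 5/2 units in £1,350,000, so one unit is £540,000. Whole-blood lines (Xiulan and Oskar) take £540,000 each; half-blood lines (Odalys) take £270,000 each.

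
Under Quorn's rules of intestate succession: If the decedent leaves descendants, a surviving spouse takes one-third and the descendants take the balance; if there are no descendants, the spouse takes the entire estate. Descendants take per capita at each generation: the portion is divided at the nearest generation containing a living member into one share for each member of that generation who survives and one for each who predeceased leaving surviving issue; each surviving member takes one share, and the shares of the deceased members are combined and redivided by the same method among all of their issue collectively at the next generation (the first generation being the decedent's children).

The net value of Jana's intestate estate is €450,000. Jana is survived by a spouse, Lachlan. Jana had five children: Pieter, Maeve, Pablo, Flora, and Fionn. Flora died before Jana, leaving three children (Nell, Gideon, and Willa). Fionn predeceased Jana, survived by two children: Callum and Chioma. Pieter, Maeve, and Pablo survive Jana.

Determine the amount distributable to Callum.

Lachlan takes one-third of €450,000 = €150,000. The remaining €300,000 passes to the descendants.
The descendants' portion (€300,000) is divided at the children's generation into 5 shares of €60,000. Pieter, Maeve, and Pablo each take €60,000. The 2 shares of the deceased (Flora and Fionn) are combined into a pool of €120,000.
That pool (€120,000) is divided at the grandchildren's generation equally among Nell, Gideon, Willa, Callum, and Chioma: €24,000 each.

Callum receives €24,000.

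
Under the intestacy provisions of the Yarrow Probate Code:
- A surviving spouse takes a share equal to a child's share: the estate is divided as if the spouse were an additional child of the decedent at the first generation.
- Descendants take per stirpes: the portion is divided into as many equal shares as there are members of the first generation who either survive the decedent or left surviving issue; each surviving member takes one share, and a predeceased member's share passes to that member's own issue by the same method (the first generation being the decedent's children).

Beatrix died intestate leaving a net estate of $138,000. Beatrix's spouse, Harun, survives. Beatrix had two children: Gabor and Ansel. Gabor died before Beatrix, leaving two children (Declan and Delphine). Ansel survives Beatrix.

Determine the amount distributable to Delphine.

Delphine receives $23,000.

The spouse counts as an additional share at the children's level, so there are 3 primary shares of $46,000. Harun takes one such share ($46,000).
The children's combined portion ($92,000) is divided into 2 shares of $46,000: Ansel takes $46,000; Gabor's $46,000 share passes to Gabor's issue.
Gabor's share ($46,000) is divided into 2 shares of $23,000: Declan and Delphine each take $23,000.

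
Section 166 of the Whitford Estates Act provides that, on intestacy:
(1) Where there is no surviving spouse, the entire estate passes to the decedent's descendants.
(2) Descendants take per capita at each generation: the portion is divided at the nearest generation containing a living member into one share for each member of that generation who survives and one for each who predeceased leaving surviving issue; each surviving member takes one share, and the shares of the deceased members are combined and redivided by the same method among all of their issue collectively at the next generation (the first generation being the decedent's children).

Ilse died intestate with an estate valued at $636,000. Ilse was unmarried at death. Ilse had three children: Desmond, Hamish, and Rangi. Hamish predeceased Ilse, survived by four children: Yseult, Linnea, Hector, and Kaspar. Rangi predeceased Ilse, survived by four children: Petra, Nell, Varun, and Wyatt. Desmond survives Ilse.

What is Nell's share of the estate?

Nell receives $53,000.

The entire $636,000 passes to the descendants.
That amount ($636,000) is divided at the children's generation into 3 shares of $212,000. Desmond takes $212,000. The 2 shares of the deceased (Hamish and Rangi) are combined into a pool of $424,000.
That pool ($424,000) is divided at the grandchildren's generation equally among Yseult, Linnea, Hector, Kaspar, Petra, Nell, Varun, and Wyatt: $53,000 each.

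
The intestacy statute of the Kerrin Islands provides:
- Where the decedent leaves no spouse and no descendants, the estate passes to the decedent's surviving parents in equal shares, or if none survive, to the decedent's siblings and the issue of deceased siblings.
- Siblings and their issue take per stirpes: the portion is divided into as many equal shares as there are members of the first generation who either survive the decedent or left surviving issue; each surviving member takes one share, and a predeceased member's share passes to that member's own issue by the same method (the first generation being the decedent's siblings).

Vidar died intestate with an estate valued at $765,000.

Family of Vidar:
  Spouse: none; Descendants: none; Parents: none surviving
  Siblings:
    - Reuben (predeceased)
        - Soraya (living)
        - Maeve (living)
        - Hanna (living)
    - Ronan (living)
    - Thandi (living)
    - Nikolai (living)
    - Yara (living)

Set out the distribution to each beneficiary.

The entire $765,000 passes to the siblings and their issue.
That amount ($765,000) is divided into 5 shares of $153,000: Ronan, Thandi, Nikolai, and Yara each take $153,000; Reuben's $153,000 share passes to Reuben's issue.
Reuben's share ($153,000) is divided into 3 shares of $51,000: Soraya, Maeve, and Hanna each take $51,000.

Soraya: $51,000; Maeve: $51,000; Hanna: $51,000; Ronan: $153,000; Thandi: $153,000; Nikolai: $153,000; Yara: $153,000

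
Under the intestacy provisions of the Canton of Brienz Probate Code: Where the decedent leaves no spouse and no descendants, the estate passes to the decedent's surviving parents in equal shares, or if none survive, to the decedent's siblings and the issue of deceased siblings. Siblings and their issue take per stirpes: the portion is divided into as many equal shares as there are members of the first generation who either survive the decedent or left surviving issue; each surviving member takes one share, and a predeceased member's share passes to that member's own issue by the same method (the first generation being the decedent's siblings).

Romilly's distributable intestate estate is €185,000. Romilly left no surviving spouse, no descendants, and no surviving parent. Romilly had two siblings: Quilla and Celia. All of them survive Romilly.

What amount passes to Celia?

Celia receives €92,500.

The entire €185,000 passes to the siblings and their issue.
That amount (€185,000) is divided into 2 shares of €92,500: Quilla and Celia each take €92,500.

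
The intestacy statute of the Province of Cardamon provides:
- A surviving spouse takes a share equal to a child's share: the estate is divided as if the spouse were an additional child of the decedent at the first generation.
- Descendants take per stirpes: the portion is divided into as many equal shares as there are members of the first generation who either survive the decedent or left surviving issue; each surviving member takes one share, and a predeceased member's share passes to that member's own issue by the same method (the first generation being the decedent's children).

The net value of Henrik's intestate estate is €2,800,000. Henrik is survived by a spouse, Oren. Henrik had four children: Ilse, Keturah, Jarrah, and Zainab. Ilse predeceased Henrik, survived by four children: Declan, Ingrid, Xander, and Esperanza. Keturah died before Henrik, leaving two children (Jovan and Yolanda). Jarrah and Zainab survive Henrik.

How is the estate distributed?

Oren: €560,000; Declan: €140,000; Ingrid: €140,000; Xander: €140,000; Esperanza: €140,000; Jovan: €280,000; Yolanda: €280,000; Jarrah: €560,000; Zainab: €560,000

The spouse counts as an additional share at the children's level, so there are 5 primary shares of €560,000. Oren takes one such share (€560,000).
The children's combined portion (€2,240,000) is divided into 4 shares of €560,000: Jarrah and Zainab each take €560,000; Ilse's €560,000 share passes to Ilse's issue; Keturah's €560,000 share passes to Keturah's issue.
Ilse's share (€560,000) is divided into 4 shares of €140,000: Declan, Ingrid, Xander, and Esperanza each take €140,000.
Keturah's share (€560,000) is divided into 2 shares of €280,000: Jovan and Yolanda each take €280,000.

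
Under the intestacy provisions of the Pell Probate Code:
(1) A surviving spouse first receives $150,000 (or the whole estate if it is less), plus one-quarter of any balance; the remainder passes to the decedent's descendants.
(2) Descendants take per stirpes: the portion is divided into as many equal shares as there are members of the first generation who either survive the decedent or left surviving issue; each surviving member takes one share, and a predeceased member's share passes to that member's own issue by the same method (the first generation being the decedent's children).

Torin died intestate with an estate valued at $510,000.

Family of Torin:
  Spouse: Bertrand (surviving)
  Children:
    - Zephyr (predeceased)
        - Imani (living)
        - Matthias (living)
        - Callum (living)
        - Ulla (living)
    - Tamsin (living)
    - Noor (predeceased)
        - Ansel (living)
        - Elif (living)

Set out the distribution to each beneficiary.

Bertrand first takes $150,000, leaving a balance of $360,000. Bertrand then takes one-quarter of the balance ($90,000), for a total of $240,000. The remaining $270,000 passes to the descendants.
The descendants' portion ($270,000) is divided into 3 shares of $90,000: Tamsin takes $90,000; Zephyr's $90,000 share passes to Zephyr's issue; Noor's $90,000 share passes to Noor's issue.
Zephyr's share ($90,000) is divided into 4 shares of $22,500: Imani, Matthias, Callum, and Ulla each take $22,500.
Noor's share ($90,000) is divided into 2 shares of $45,000: Ansel and Elif each take $45,000.

Bertrand: $240,000; Imani: $22,500; Matthias: $22,500; Callum: $22,500; Ulla: $22,500; Tamsin: $90,000; Ansel: $45,000; Elif: $45,000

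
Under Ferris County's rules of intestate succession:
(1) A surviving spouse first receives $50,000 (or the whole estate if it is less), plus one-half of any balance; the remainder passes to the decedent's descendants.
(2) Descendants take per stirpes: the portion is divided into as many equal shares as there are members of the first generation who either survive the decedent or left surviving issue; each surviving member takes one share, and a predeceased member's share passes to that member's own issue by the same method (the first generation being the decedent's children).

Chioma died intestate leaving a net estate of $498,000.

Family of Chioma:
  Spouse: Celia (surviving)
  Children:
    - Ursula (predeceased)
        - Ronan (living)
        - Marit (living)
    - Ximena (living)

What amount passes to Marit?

Celia first takes $50,000, leaving a balance of $448,000. Celia then takes one-half of the balance ($224,000), for a total of $274,000. The remaining $224,000 passes to the descendants.
The descendants' portion ($224,000) is divided into 2 shares of $112,000: Ximena takes $112,000; Ursula's $112,000 share passes to Ursula's issue.
Ursula's share ($112,000) is divided into 2 shares of $56,000: Ronan and Marit each take $56,000.

Marit receives $56,000.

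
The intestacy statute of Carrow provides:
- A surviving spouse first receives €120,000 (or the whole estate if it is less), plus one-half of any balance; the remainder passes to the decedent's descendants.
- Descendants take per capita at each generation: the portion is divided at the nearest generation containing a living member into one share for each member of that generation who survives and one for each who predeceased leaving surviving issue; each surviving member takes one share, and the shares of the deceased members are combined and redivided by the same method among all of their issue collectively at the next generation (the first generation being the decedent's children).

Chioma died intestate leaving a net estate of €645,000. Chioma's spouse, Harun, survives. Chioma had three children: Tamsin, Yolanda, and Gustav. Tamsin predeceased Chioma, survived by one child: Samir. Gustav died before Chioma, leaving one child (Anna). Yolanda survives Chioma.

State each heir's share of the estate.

Harun: €382,500; Samir: €87,500; Yolanda: €87,500; Anna: €87,500

Harun first takes €120,000, leaving a balance of €525,000. Harun then takes one-half of the balance (€262,500), for a total of €382,500. The remaining €262,500 passes to the descendants.
The descendants' portion (€262,500) is divided at the children's generation into 3 shares of €87,500. Yolanda takes €87,500. The 2 shares of the deceased (Tamsin and Gustav) are combined into a pool of €175,000.
That pool (€175,000) is divided at the grandchildren's generation equally among Samir and Anna: €87,500 each.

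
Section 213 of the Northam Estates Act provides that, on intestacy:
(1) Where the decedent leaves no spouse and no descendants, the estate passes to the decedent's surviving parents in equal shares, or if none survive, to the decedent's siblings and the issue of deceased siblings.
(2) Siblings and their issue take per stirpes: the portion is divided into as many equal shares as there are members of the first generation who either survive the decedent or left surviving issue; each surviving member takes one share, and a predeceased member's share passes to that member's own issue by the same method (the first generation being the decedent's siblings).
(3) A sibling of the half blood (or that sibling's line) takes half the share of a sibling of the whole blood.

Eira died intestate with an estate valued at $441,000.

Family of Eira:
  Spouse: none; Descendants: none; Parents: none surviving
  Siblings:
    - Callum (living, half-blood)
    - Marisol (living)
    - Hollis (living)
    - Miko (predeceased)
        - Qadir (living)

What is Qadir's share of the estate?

Qadir receives $126,000.

The entire $441,000 passes to the siblings and their issue.
Counting each half-blood sibling's line as half a unit, there are 7/2 units in $441,000, so one unit is $126,000. Whole-blood lines (Marisol, Hollis, and Miko) take $126,000 each; half-blood lines (Callum) take $63,000 each.
Miko's share ($126,000) passes entirely to Qadir.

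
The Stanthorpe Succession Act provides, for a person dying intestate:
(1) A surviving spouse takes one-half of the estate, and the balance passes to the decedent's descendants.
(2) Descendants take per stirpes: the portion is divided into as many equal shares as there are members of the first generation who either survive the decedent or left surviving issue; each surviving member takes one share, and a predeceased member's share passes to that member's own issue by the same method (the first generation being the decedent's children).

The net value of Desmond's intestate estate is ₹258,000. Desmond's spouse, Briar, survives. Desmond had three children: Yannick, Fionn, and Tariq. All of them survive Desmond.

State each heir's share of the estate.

Briar: ₹129,000; Yannick: ₹43,000; Fionn: ₹43,000; Tariq: ₹43,000

Briar takes one-half of ₹258,000 = ₹129,000. The remaining ₹129,000 passes to the descendants.
The descendants' portion (₹129,000) is divided into 3 shares of ₹43,000: Yannick, Fionn, and Tariq each take ₹43,000.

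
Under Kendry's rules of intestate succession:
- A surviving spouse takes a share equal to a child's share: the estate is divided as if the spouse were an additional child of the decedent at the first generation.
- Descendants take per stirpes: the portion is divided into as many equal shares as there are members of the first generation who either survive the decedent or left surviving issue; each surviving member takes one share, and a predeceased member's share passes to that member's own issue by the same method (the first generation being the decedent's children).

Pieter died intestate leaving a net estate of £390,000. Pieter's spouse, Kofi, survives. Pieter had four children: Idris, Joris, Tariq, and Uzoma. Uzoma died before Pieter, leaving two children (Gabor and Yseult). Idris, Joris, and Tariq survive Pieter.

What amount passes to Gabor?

Gabor receives £39,000.

The spouse counts as an additional share at the children's level, so there are 5 primary shares of £78,000. Kofi takes one such share (£78,000).
The children's combined portion (£312,000) is divided into 4 shares of £78,000: Idris, Joris, and Tariq each take £78,000; Uzoma's £78,000 share passes to Uzoma's issue.
Uzoma's share (£78,000) is divided into 2 shares of £39,000: Gabor and Yseult each take £39,000.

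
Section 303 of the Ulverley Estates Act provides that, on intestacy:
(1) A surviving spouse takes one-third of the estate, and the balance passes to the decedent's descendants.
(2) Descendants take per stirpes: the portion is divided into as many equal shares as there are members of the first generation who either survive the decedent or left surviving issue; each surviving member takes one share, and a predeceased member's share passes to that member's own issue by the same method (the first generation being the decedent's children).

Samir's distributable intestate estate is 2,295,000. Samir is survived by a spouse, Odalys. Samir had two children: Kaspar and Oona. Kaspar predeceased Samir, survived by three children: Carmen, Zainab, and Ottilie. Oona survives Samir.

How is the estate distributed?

Odalys takes one-third of 2,295,000 = 765,000. The remaining 1,530,000 passes to the descendants.
The descendants' portion (1,530,000) is divided into 2 shares of 765,000: Oona takes 765,000; Kaspar's 765,000 share passes to Kaspar's issue.
Kaspar's share (765,000) is divided into 3 shares of 255,000: Carmen, Zainab, and Ottilie each take 255,000.

Odalys: 765,000; Carmen: 255,000; Zainab: 255,000; Ottilie: 255,000; Oona: 765,000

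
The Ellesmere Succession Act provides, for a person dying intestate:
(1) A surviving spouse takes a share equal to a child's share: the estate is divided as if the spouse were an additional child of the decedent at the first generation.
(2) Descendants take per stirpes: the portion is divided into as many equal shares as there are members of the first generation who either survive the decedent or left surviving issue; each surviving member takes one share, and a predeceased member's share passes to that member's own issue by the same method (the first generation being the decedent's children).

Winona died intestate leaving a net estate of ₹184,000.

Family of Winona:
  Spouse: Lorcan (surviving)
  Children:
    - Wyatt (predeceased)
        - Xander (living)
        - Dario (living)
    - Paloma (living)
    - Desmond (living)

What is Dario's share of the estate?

The spouse counts as an additional share at the children's level, so there are 4 primary shares of ₹46,000. Lorcan takes one such share (₹46,000).
The children's combined portion (₹138,000) is divided into 3 shares of ₹46,000: Paloma and Desmond each take ₹46,000; Wyatt's ₹46,000 share passes to Wyatt's issue.
Wyatt's share (₹46,000) is divided into 2 shares of ₹23,000: Xander and Dario each take ₹23,000.

Dario receives ₹23,000.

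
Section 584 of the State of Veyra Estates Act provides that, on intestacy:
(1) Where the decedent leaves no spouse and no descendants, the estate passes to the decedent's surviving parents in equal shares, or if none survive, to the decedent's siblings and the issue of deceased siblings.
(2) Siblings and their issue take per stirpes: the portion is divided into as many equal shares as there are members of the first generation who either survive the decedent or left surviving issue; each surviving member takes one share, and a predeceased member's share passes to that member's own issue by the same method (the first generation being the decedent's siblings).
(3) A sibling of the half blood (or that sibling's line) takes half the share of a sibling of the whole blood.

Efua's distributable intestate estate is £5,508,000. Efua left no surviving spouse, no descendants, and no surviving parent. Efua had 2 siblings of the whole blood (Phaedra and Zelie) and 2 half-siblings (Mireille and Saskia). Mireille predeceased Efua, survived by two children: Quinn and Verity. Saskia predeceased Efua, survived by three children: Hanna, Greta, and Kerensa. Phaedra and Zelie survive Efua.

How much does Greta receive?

The entire £5,508,000 passes to the siblings and their issue.
Counting each half-blood sibling's line as half a unit, there are 3 units in £5,508,000, so one unit is £1,836,000. Whole-blood lines (Phaedra and Zelie) take £1,836,000 each; half-blood lines (Mireille and Saskia) take £918,000 each.
Mireille's share (£918,000) is divided into 2 shares of £459,000: Quinn and Verity each take £459,000.
Saskia's share (£918,000) is divided into 3 shares of £306,000: Hanna, Greta, and Kerensa each take £306,000.

Greta receives £306,000.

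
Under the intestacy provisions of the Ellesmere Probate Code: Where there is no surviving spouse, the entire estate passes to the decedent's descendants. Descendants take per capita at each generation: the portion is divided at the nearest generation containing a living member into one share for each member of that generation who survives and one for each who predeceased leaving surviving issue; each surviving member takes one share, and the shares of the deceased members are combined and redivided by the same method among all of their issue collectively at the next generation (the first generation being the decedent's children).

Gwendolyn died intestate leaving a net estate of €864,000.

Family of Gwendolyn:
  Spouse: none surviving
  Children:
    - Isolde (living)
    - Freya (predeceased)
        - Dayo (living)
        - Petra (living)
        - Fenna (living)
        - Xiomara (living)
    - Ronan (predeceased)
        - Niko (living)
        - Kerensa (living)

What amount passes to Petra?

The entire €864,000 passes to the descendants.
That amount (€864,000) is divided at the children's generation into 3 shares of €288,000. Isolde takes €288,000. The 2 shares of the deceased (Freya and Ronan) are combined into a pool of €576,000.
That pool (€576,000) is divided at the grandchildren's generation equally among Dayo, Petra, Fenna, Xiomara, Niko, and Kerensa: €96,000 each.

Petra receives €96,000.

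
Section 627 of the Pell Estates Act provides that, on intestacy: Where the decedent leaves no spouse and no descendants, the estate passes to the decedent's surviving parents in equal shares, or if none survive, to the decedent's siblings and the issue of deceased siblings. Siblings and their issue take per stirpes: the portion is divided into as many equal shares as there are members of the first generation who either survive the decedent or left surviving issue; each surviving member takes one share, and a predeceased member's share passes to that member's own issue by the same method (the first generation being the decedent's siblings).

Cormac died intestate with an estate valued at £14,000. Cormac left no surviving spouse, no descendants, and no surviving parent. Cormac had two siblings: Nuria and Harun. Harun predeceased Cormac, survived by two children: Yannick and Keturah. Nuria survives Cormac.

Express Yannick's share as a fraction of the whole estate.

Yannick receives 1/4 of the estate.

The entire £14,000 passes to the siblings and their issue.
That amount (£14,000) is divided into 2 shares of £7,000: Nuria takes £7,000; Harun's £7,000 share passes to Harun's issue.
Harun's share (£7,000) is divided into 2 shares of £3,500: Yannick and Keturah each take £3,500.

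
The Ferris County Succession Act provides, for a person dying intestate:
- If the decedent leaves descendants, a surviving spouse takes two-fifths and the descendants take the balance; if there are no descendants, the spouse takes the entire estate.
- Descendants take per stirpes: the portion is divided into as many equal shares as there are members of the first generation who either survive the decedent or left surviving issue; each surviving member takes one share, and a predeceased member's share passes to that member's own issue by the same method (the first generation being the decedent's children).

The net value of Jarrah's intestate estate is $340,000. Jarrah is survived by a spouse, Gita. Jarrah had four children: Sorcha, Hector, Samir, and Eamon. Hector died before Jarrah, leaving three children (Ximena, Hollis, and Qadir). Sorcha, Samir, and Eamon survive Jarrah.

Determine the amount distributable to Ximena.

Gita takes two-fifths of $340,000 = $136,000. The remaining $204,000 passes to the descendants.
The descendants' portion ($204,000) is divided into 4 shares of $51,000: Sorcha, Samir, and Eamon each take $51,000; Hector's $51,000 share passes to Hector's issue.
Hector's share ($51,000) is divided into 3 shares of $17,000: Ximena, Hollis, and Qadir each take $17,000.

Ximena receives $17,000.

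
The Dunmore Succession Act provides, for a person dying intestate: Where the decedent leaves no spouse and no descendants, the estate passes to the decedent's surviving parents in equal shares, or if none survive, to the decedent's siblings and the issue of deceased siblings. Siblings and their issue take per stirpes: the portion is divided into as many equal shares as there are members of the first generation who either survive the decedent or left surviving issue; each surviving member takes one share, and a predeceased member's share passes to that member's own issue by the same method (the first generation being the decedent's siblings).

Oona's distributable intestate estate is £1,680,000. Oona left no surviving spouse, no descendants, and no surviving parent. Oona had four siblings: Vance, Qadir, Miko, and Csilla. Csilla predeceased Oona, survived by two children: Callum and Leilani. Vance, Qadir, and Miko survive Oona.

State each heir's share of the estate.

The entire £1,680,000 passes to the siblings and their issue.
That amount (£1,680,000) is divided into 4 shares of £420,000: Vance, Qadir, and Miko each take £420,000; Csilla's £420,000 share passes to Csilla's issue.
Csilla's share (£420,000) is divided into 2 shares of £210,000: Callum and Leilani each take £210,000.

Vance: £420,000; Qadir: £420,000; Miko: £420,000; Callum: £210,000; Leilani: £210,000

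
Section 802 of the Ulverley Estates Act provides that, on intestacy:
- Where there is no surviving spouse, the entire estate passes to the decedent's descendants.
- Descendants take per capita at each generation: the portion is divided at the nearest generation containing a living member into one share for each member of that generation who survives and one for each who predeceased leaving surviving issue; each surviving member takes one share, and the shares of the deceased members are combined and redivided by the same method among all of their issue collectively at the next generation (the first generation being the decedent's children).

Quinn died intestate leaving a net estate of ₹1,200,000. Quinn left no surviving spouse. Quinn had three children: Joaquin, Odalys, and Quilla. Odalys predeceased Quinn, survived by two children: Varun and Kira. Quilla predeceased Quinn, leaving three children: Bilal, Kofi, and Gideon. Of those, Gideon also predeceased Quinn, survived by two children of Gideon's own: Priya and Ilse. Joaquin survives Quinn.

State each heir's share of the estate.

The entire ₹1,200,000 passes to the descendants.
That amount (₹1,200,000) is divided at the children's generation into 3 shares of ₹400,000. Joaquin takes ₹400,000. The 2 shares of the deceased (Odalys and Quilla) are combined into a pool of ₹800,000.
That pool (₹800,000) is divided at the grandchildren's generation into 5 shares of ₹160,000. Varun, Kira, Bilal, and Kofi each take ₹160,000. The remaining share for the deceased Gideon (₹160,000) is carried to the next generation.
That pool (₹160,000) is divided at the great-grandchildren's generation equally among Priya and Ilse: ₹80,000 each.

Joaquin: ₹400,000; Varun: ₹160,000; Kira: ₹160,000; Bilal: ₹160,000; Kofi: ₹160,000; Priya: ₹80,000; Ilse: ₹80,000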